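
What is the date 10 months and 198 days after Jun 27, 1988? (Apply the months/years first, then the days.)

November 11, 1989

Adding 10 months and 198 days from June 27, 1988: first the month/year part, then the days.
month 6 + 10 = 16, which is month 4 of year 1989 → April 1989.
Day 27 is valid in April, giving April 27, 1989.
Now add 198 days from April 27, 1989.
April has 30 days, so 30 − 27 = 3 days remain after April 27, 1989; 198 − 3 = 195 left.
May 1989 has 31 days: 195 − 31 = 164 left.
June 1989 has 30 days: 164 − 30 = 134 left.
July 1989 has 31 days: 134 − 31 = 103 left.
August 1989 has 31 days: 103 − 31 = 72 left.
September 1989 has 30 days: 72 − 30 = 42 left.
October 1989 has 31 days: 42 − 31 = 11 left.
11 days into November 1989 → November 11, 1989.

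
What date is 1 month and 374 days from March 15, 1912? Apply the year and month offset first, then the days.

Counting forward 1 month and 374 days from March 15, 1912: first the month/year part, then the days.
month 3 + 1 = 4 → April 1912.
Day 15 is valid in April, giving April 15, 1912.
Now add 374 days from April 15, 1912.
April has 30 days, so 30 − 15 = 15 days remain after April 15, 1912; 374 − 15 = 359 left.
May 1912 has 31 days: 359 − 31 = 328 left.
June 1912 has 30 days: 328 − 30 = 298 left.
July 1912 has 31 days: 298 − 31 = 267 left.
August 1912 has 31 days: 267 − 31 = 236 left.
September 1912 has 30 days: 236 − 30 = 206 left.
October 1912 has 31 days: 206 − 31 = 175 left.
November 1912 has 30 days: 175 − 30 = 145 left.
December 1912 has 31 days: 145 − 31 = 114 left.
January 1913 has 31 days: 114 − 31 = 83 left.
February 1913 has 28 days (1913 is not a leap year): 83 − 28 = 55 left.
March 1913 has 31 days: 55 − 31 = 24 left.
24 days into April 1913 → April 24, 1913.

April 24, 1913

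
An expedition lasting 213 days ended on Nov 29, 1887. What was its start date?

April 30, 1887

Subtracting 213 days from November 29, 1887.
Going back 29 days from November 29, 1887 reaches the end of the previous month; 213 − 29 = 184 left.
October 1887 has 31 days: 184 − 31 = 153 left.
September 1887 has 30 days: 153 − 30 = 123 left.
August 1887 has 31 days: 123 − 31 = 92 left.
July 1887 has 31 days: 92 − 31 = 61 left.
June 1887 has 30 days: 61 − 30 = 31 left.
May 1887 has 31 days: 31 − 31 = 0 left.
April 1887 has 30 days; 30 − 0 = 30 → April 30, 1887.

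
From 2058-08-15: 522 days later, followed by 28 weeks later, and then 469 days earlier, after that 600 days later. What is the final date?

December 11, 2060

Counting forward 522 days from August 15, 2058:
August has 31 days, so 31 − 15 = 16 days remain after August 15, 2058; 522 − 16 = 506 left.
September 2058 has 30 days: 506 − 30 = 476 left.
October 2058 has 31 days: 476 − 31 = 445 left.
November 2058 has 30 days: 445 − 30 = 415 left.
December 2058 has 31 days: 415 − 31 = 384 left.
January 2059 has 31 days: 384 − 31 = 353 left.
February 2059 has 28 days (2059 is not a leap year): 353 − 28 = 325 left.
March 2059 has 31 days: 325 − 31 = 294 left.
April 2059 has 30 days: 294 − 30 = 264 left.
May 2059 has 31 days: 264 − 31 = 233 left.
June 2059 has 30 days: 233 − 30 = 203 left.
July 2059 has 31 days: 203 − 31 = 172 left.
August 2059 has 31 days: 172 − 31 = 141 left.
September 2059 has 30 days: 141 − 30 = 111 left.
October 2059 has 31 days: 111 − 31 = 80 left.
November 2059 has 30 days: 80 − 30 = 50 left.
December 2059 has 31 days: 50 − 31 = 19 left.
19 days into January 2060 → January 19, 2060.
Advancing 28 weeks (= 196 days) from January 19, 2060:
January has 31 days, so 31 − 19 = 12 days remain after January 19, 2060; 196 − 12 = 184 left.
February 2060 has 29 days (2060 is a leap year): 184 − 29 = 155 left.
March 2060 has 31 days: 155 − 31 = 124 left.
April 2060 has 30 days: 124 − 30 = 94 left.
May 2060 has 31 days: 94 − 31 = 63 left.
June 2060 has 30 days: 63 − 30 = 33 left.
July 2060 has 31 days: 33 − 31 = 2 left.
2 days into August 2060 → August 2, 2060.
Counting back 469 days from August 2, 2060:
Going back 2 days from August 2, 2060 reaches the end of the previous month; 469 − 2 = 467 left.
July 2060 has 31 days: 467 − 31 = 436 left.
June 2060 has 30 days: 436 − 30 = 406 left.
May 2060 has 31 days: 406 − 31 = 375 left.
April 2060 has 30 days: 375 − 30 = 345 left.
March 2060 has 31 days: 345 − 31 = 314 left.
February 2060 has 29 days (2060 is a leap year): 314 − 29 = 285 left.
January 2060 has 31 days: 285 − 31 = 254 left.
December 2059 has 31 days: 254 − 31 = 223 left.
November 2059 has 30 days: 223 − 30 = 193 left.
October 2059 has 31 days: 193 − 31 = 162 left.
September 2059 has 30 days: 162 − 30 = 132 left.
August 2059 has 31 days: 132 − 31 = 101 left.
July 2059 has 31 days: 101 − 31 = 70 left.
June 2059 has 30 days: 70 − 30 = 40 left.
May 2059 has 31 days: 40 − 31 = 9 left.
April 2059 has 30 days; 30 − 9 = 21 → April 21, 2059.
Adding 600 days from April 21, 2059:
April has 30 days, so 30 − 21 = 9 days remain after April 21, 2059; 600 − 9 = 591 left.
May 2059 has 31 days: 591 − 31 = 560 left.
June 2059 has 30 days: 560 − 30 = 530 left.
July 2059 has 31 days: 530 − 31 = 499 left.
August 2059 has 31 days: 499 − 31 = 468 left.
September 2059 has 30 days: 468 − 30 = 438 left.
October 2059 has 31 days: 438 − 31 = 407 left.
November 2059 has 30 days: 407 − 30 = 377 left.
December 2059 has 31 days: 377 − 31 = 346 left.
January 2060 has 31 days: 346 − 31 = 315 left.
February 2060 has 29 days (2060 is a leap year): 315 − 29 = 286 left.
March 2060 has 31 days: 286 − 31 = 255 left.
April 2060 has 30 days: 255 − 30 = 225 left.
May 2060 has 31 days: 225 − 31 = 194 left.
June 2060 has 30 days: 194 − 30 = 164 left.
July 2060 has 31 days: 164 − 31 = 133 left.
August 2060 has 31 days: 133 − 31 = 102 left.
September 2060 has 30 days: 102 − 30 = 72 left.
October 2060 has 31 days: 72 − 31 = 41 left.
November 2060 has 30 days: 41 − 30 = 11 left.
11 days into December 2060 → December 11, 2060.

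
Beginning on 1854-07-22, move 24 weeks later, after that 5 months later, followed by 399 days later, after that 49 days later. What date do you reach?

August 27, 1856

Adding 24 weeks (= 168 days) from July 22, 1854:
July has 31 days, so 31 − 22 = 9 days remain after July 22, 1854; 168 − 9 = 159 left.
August 1854 has 31 days: 159 − 31 = 128 left.
September 1854 has 30 days: 128 − 30 = 98 left.
October 1854 has 31 days: 98 − 31 = 67 left.
November 1854 has 30 days: 67 − 30 = 37 left.
December 1854 has 31 days: 37 − 31 = 6 left.
6 days into January 1855 → January 6, 1855.
Adding 5 months from January 6, 1855:
month 1 + 5 = 6 → June 1855.
Day 6 is valid in June, giving June 6, 1855.
Counting forward 399 days from June 6, 1855:
June has 30 days, so 30 − 6 = 24 days remain after June 6, 1855; 399 − 24 = 375 left.
July 1855 has 31 days: 375 − 31 = 344 left.
August 1855 has 31 days: 344 − 31 = 313 left.
September 1855 has 30 days: 313 − 30 = 283 left.
October 1855 has 31 days: 283 − 31 = 252 left.
November 1855 has 30 days: 252 − 30 = 222 left.
December 1855 has 31 days: 222 − 31 = 191 left.
January 1856 has 31 days: 191 − 31 = 160 left.
February 1856 has 29 days (1856 is a leap year): 160 − 29 = 131 left.
March 1856 has 31 days: 131 − 31 = 100 left.
April 1856 has 30 days: 100 − 30 = 70 left.
May 1856 has 31 days: 70 − 31 = 39 left.
June 1856 has 30 days: 39 − 30 = 9 left.
9 days into July 1856 → July 9, 1856.
Counting forward 49 days from July 9, 1856:
July has 31 days, so 31 − 9 = 22 days remain after July 9, 1856; 49 − 22 = 27 left.
27 days into August 1856 → August 27, 1856.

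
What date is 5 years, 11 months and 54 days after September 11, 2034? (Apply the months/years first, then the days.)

October 4, 2040

Adding 5 years, 11 months and 54 days from September 11, 2034: first the month/year part, then the days.
+5 years → 2039; month 9 + 11 = 20, which is month 8 of year 2040 → August 2040.
Day 11 is valid in August, giving August 11, 2040.
Now add 54 days from August 11, 2040.
August has 31 days, so 31 − 11 = 20 days remain after August 11, 2040; 54 − 20 = 34 left.
September 2040 has 30 days: 34 − 30 = 4 left.
4 days into October 2040 → October 4, 2040.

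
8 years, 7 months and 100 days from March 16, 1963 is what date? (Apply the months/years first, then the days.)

January 24, 1972

Counting forward 8 years, 7 months and 100 days from March 16, 1963: first the month/year part, then the days.
+8 years → 1971; month 3 + 7 = 10 → October 1971.
Day 16 is valid in October, giving October 16, 1971.
Now add 100 days from October 16, 1971.
October has 31 days, so 31 − 16 = 15 days remain after October 16, 1971; 100 − 15 = 85 left.
November 1971 has 30 days: 85 − 30 = 55 left.
December 1971 has 31 days: 55 − 31 = 24 left.
24 days into January 1972 → January 24, 1972.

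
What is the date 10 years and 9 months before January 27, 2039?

Counting back 10 years and 9 months from January 27, 2039.
-10 years → 2029; month 1 − 9 = -8, which is month 4 of year 2028 → April 2028.
Day 27 is valid in April, giving April 27, 2028.

April 27, 2028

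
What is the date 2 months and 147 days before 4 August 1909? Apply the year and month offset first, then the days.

Subtracting 2 months and 147 days from August 4, 1909: first the month/year part, then the days.
month 8 − 2 = 6 → June 1909.
Day 4 is valid in June, giving June 4, 1909.
Now subtract 147 days from June 4, 1909.
Going back 4 days from June 4, 1909 reaches the end of the previous month; 147 − 4 = 143 left.
May 1909 has 31 days: 143 − 31 = 112 left.
April 1909 has 30 days: 112 − 30 = 82 left.
March 1909 has 31 days: 82 − 31 = 51 left.
February 1909 has 28 days (1909 is not a leap year): 51 − 28 = 23 left.
January 1909 has 31 days; 31 − 23 = 8 → January 8, 1909.

January 8, 1909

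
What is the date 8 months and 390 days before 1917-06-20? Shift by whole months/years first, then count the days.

September 26, 1915

Subtracting 8 months and 390 days from June 20, 1917: first the month/year part, then the days.
month 6 − 8 = -2, which is month 10 of year 1916 → October 1916.
Day 20 is valid in October, giving October 20, 1916.
Now subtract 390 days from October 20, 1916.
Going back 20 days from October 20, 1916 reaches the end of the previous month; 390 − 20 = 370 left.
September 1916 has 30 days: 370 − 30 = 340 left.
August 1916 has 31 days: 340 − 31 = 309 left.
July 1916 has 31 days: 309 − 31 = 278 left.
June 1916 has 30 days: 278 − 30 = 248 left.
May 1916 has 31 days: 248 − 31 = 217 left.
April 1916 has 30 days: 217 − 30 = 187 left.
March 1916 has 31 days: 187 − 31 = 156 left.
February 1916 has 29 days (1916 is a leap year): 156 − 29 = 127 left.
January 1916 has 31 days: 127 − 31 = 96 left.
December 1915 has 31 days: 96 − 31 = 65 left.
November 1915 has 30 days: 65 − 30 = 35 left.
October 1915 has 31 days: 35 − 31 = 4 left.
September 1915 has 30 days; 30 − 4 = 26 → September 26, 1915.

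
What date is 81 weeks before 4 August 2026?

Subtracting 81 weeks = 567 days from August 4, 2026.
Going back 4 days from August 4, 2026 reaches the end of the previous month; 567 − 4 = 563 left.
July 2026 has 31 days: 563 − 31 = 532 left.
June 2026 has 30 days: 532 − 30 = 502 left.
May 2026 has 31 days: 502 − 31 = 471 left.
April 2026 has 30 days: 471 − 30 = 441 left.
March 2026 has 31 days: 441 − 31 = 410 left.
February 2026 has 28 days (2026 is not a leap year): 410 − 28 = 382 left.
January 2026 has 31 days: 382 − 31 = 351 left.
December 2025 has 31 days: 351 − 31 = 320 left.
November 2025 has 30 days: 320 − 30 = 290 left.
October 2025 has 31 days: 290 − 31 = 259 left.
September 2025 has 30 days: 259 − 30 = 229 left.
August 2025 has 31 days: 229 − 31 = 198 left.
July 2025 has 31 days: 198 − 31 = 167 left.
June 2025 has 30 days: 167 − 30 = 137 left.
May 2025 has 31 days: 137 − 31 = 106 left.
April 2025 has 30 days: 106 − 30 = 76 left.
March 2025 has 31 days: 76 − 31 = 45 left.
February 2025 has 28 days (2025 is not a leap year): 45 − 28 = 17 left.
January 2025 has 31 days; 31 − 17 = 14 → January 14, 2025.

January 14, 2025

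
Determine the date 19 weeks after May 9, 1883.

Adding 19 weeks = 133 days from May 9, 1883.
May has 31 days, so 31 − 9 = 22 days remain after May 9, 1883; 133 − 22 = 111 left.
June 1883 has 30 days: 111 − 30 = 81 left.
July 1883 has 31 days: 81 − 31 = 50 left.
August 1883 has 31 days: 50 − 31 = 19 left.
19 days into September 1883 → September 19, 1883.

September 19, 1883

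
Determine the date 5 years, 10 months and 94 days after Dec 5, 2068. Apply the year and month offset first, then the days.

January 7, 2075

Advancing 5 years, 10 months and 94 days from December 5, 2068: first the month/year part, then the days.
+5 years → 2073; month 12 + 10 = 22, which is month 10 of year 2074 → October 2074.
Day 5 is valid in October, giving October 5, 2074.
Now add 94 days from October 5, 2074.
October has 31 days, so 31 − 5 = 26 days remain after October 5, 2074; 94 − 26 = 68 left.
November 2074 has 30 days: 68 − 30 = 38 left.
December 2074 has 31 days: 38 − 31 = 7 left.
7 days into January 2075 → January 7, 2075.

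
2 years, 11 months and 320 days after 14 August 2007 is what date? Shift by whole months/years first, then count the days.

Advancing 2 years, 11 months and 320 days from August 14, 2007: first the month/year part, then the days.
+2 years → 2009; month 8 + 11 = 19, which is month 7 of year 2010 → July 2010.
Day 14 is valid in July, giving July 14, 2010.
Now add 320 days from July 14, 2010.
July has 31 days, so 31 − 14 = 17 days remain after July 14, 2010; 320 − 17 = 303 left.
August 2010 has 31 days: 303 − 31 = 272 left.
September 2010 has 30 days: 272 − 30 = 242 left.
October 2010 has 31 days: 242 − 31 = 211 left.
November 2010 has 30 days: 211 − 30 = 181 left.
December 2010 has 31 days: 181 − 31 = 150 left.
January 2011 has 31 days: 150 − 31 = 119 left.
February 2011 has 28 days (2011 is not a leap year): 119 − 28 = 91 left.
March 2011 has 31 days: 91 − 31 = 60 left.
April 2011 has 30 days: 60 − 30 = 30 left.
30 days into May 2011 → May 30, 2011.

May 30, 2011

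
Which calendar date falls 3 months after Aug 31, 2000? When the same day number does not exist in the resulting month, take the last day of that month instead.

Advancing 3 months from August 31, 2000.
month 8 + 3 = 11 → November 2000.
November 2000 has only 30 days and the start was day 31, so the date clamps to November 30, 2000.

November 30, 2000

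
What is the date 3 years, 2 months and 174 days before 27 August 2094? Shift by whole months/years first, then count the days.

Subtracting 3 years, 2 months and 174 days from August 27, 2094: first the month/year part, then the days.
-3 years → 2091; month 8 − 2 = 6 → June 2091.
Day 27 is valid in June, giving June 27, 2091.
Now subtract 174 days from June 27, 2091.
Going back 27 days from June 27, 2091 reaches the end of the previous month; 174 − 27 = 147 left.
May 2091 has 31 days: 147 − 31 = 116 left.
April 2091 has 30 days: 116 − 30 = 86 left.
March 2091 has 31 days: 86 − 31 = 55 left.
February 2091 has 28 days (2091 is not a leap year): 55 − 28 = 27 left.
January 2091 has 31 days; 31 − 27 = 4 → January 4, 2091.

January 4, 2091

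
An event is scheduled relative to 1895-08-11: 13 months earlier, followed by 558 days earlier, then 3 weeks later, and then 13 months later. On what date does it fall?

Going back 13 months from August 11, 1895:
month 8 − 13 = -5, which is month 7 of year 1894 → July 1894.
Day 11 is valid in July, giving July 11, 1894.
Counting back 558 days from July 11, 1894:
Going back 11 days from July 11, 1894 reaches the end of the previous month; 558 − 11 = 547 left.
June 1894 has 30 days: 547 − 30 = 517 left.
May 1894 has 31 days: 517 − 31 = 486 left.
April 1894 has 30 days: 486 − 30 = 456 left.
March 1894 has 31 days: 456 − 31 = 425 left.
February 1894 has 28 days (1894 is not a leap year): 425 − 28 = 397 left.
January 1894 has 31 days: 397 − 31 = 366 left.
December 1893 has 31 days: 366 − 31 = 335 left.
November 1893 has 30 days: 335 − 30 = 305 left.
October 1893 has 31 days: 305 − 31 = 274 left.
September 1893 has 30 days: 274 − 30 = 244 left.
August 1893 has 31 days: 244 − 31 = 213 left.
July 1893 has 31 days: 213 − 31 = 182 left.
June 1893 has 30 days: 182 − 30 = 152 left.
May 1893 has 31 days: 152 − 31 = 121 left.
April 1893 has 30 days: 121 − 30 = 91 left.
March 1893 has 31 days: 91 − 31 = 60 left.
February 1893 has 28 days (1893 is not a leap year): 60 − 28 = 32 left.
January 1893 has 31 days: 32 − 31 = 1 left.
December 1892 has 31 days; 31 − 1 = 30 → December 30, 1892.
Adding 3 weeks (= 21 days) from December 30, 1892:
December has 31 days, so 31 − 30 = 1 day remains after December 30, 1892; 21 − 1 = 20 left.
20 days into January 1893 → January 20, 1893.
Adding 13 months from January 20, 1893:
month 1 + 13 = 14, which is month 2 of year 1894 → February 1894.
Day 20 is valid in February, giving February 20, 1894.

February 20, 1894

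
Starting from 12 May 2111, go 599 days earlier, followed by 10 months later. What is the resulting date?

Counting back 599 days from May 12, 2111:
Going back 12 days from May 12, 2111 reaches the end of the previous month; 599 − 12 = 587 left.
April 2111 has 30 days: 587 − 30 = 557 left.
March 2111 has 31 days: 557 − 31 = 526 left.
February 2111 has 28 days (2111 is not a leap year): 526 − 28 = 498 left.
January 2111 has 31 days: 498 − 31 = 467 left.
December 2110 has 31 days: 467 − 31 = 436 left.
November 2110 has 30 days: 436 − 30 = 406 left.
October 2110 has 31 days: 406 − 31 = 375 left.
September 2110 has 30 days: 375 − 30 = 345 left.
August 2110 has 31 days: 345 − 31 = 314 left.
July 2110 has 31 days: 314 − 31 = 283 left.
June 2110 has 30 days: 283 − 30 = 253 left.
May 2110 has 31 days: 253 − 31 = 222 left.
April 2110 has 30 days: 222 − 30 = 192 left.
March 2110 has 31 days: 192 − 31 = 161 left.
February 2110 has 28 days (2110 is not a leap year): 161 − 28 = 133 left.
January 2110 has 31 days: 133 − 31 = 102 left.
December 2109 has 31 days: 102 − 31 = 71 left.
November 2109 has 30 days: 71 − 30 = 41 left.
October 2109 has 31 days: 41 − 31 = 10 left.
September 2109 has 30 days; 30 − 10 = 20 → September 20, 2109.
Adding 10 months from September 20, 2109:
month 9 + 10 = 19, which is month 7 of year 2110 → July 2110.
Day 20 is valid in July, giving July 20, 2110.

July 20, 2110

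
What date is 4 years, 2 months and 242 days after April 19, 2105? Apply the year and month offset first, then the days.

Advancing 4 years, 2 months and 242 days from April 19, 2105: first the month/year part, then the days.
+4 years → 2109; month 4 + 2 = 6 → June 2109.
Day 19 is valid in June, giving June 19, 2109.
Now add 242 days from June 19, 2109.
June has 30 days, so 30 − 19 = 11 days remain after June 19, 2109; 242 − 11 = 231 left.
July 2109 has 31 days: 231 − 31 = 200 left.
August 2109 has 31 days: 200 − 31 = 169 left.
September 2109 has 30 days: 169 − 30 = 139 left.
October 2109 has 31 days: 139 − 31 = 108 left.
November 2109 has 30 days: 108 − 30 = 78 left.
December 2109 has 31 days: 78 − 31 = 47 left.
January 2110 has 31 days: 47 − 31 = 16 left.
16 days into February 2110 → February 16, 2110.

February 16, 2110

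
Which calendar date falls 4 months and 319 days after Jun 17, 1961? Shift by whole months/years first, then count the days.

Adding 4 months and 319 days from June 17, 1961: first the month/year part, then the days.
month 6 + 4 = 10 → October 1961.
Day 17 is valid in October, giving October 17, 1961.
Now add 319 days from October 17, 1961.
October has 31 days, so 31 − 17 = 14 days remain after October 17, 1961; 319 − 14 = 305 left.
November 1961 has 30 days: 305 − 30 = 275 left.
December 1961 has 31 days: 275 − 31 = 244 left.
January 1962 has 31 days: 244 − 31 = 213 left.
February 1962 has 28 days (1962 is not a leap year): 213 − 28 = 185 left.
March 1962 has 31 days: 185 − 31 = 154 left.
April 1962 has 30 days: 154 − 30 = 124 left.
May 1962 has 31 days: 124 − 31 = 93 left.
June 1962 has 30 days: 93 − 30 = 63 left.
July 1962 has 31 days: 63 − 31 = 32 left.
August 1962 has 31 days: 32 − 31 = 1 left.
1 day into September 1962 → September 1, 1962.

September 1, 1962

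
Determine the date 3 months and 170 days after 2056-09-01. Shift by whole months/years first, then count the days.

Advancing 3 months and 170 days from September 1, 2056: first the month/year part, then the days.
month 9 + 3 = 12 → December 2056.
Day 1 is valid in December, giving December 1, 2056.
Now add 170 days from December 1, 2056.
December has 31 days, so 31 − 1 = 30 days remain after December 1, 2056; 170 − 30 = 140 left.
January 2057 has 31 days: 140 − 31 = 109 left.
February 2057 has 28 days (2057 is not a leap year): 109 − 28 = 81 left.
March 2057 has 31 days: 81 − 31 = 50 left.
April 2057 has 30 days: 50 − 30 = 20 left.
20 days into May 2057 → May 20, 2057.

May 20, 2057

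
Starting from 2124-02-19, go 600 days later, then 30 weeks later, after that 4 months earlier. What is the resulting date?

January 9, 2126

Counting forward 600 days from February 19, 2124:
February has 29 days, so 29 − 19 = 10 days remain after February 19, 2124; 600 − 10 = 590 left.
March 2124 has 31 days: 590 − 31 = 559 left.
April 2124 has 30 days: 559 − 30 = 529 left.
May 2124 has 31 days: 529 − 31 = 498 left.
June 2124 has 30 days: 498 − 30 = 468 left.
July 2124 has 31 days: 468 − 31 = 437 left.
August 2124 has 31 days: 437 − 31 = 406 left.
September 2124 has 30 days: 406 − 30 = 376 left.
October 2124 has 31 days: 376 − 31 = 345 left.
November 2124 has 30 days: 345 − 30 = 315 left.
December 2124 has 31 days: 315 − 31 = 284 left.
January 2125 has 31 days: 284 − 31 = 253 left.
February 2125 has 28 days (2125 is not a leap year): 253 − 28 = 225 left.
March 2125 has 31 days: 225 − 31 = 194 left.
April 2125 has 30 days: 194 − 30 = 164 left.
May 2125 has 31 days: 164 − 31 = 133 left.
June 2125 has 30 days: 133 − 30 = 103 left.
July 2125 has 31 days: 103 − 31 = 72 left.
August 2125 has 31 days: 72 − 31 = 41 left.
September 2125 has 30 days: 41 − 30 = 11 left.
11 days into October 2125 → October 11, 2125.
Adding 30 weeks (= 210 days) from October 11, 2125:
October has 31 days, so 31 − 11 = 20 days remain after October 11, 2125; 210 − 20 = 190 left.
November 2125 has 30 days: 190 − 30 = 160 left.
December 2125 has 31 days: 160 − 31 = 129 left.
January 2126 has 31 days: 129 − 31 = 98 left.
February 2126 has 28 days (2126 is not a leap year): 98 − 28 = 70 left.
March 2126 has 31 days: 70 − 31 = 39 left.
April 2126 has 30 days: 39 − 30 = 9 left.
9 days into May 2126 → May 9, 2126.
Subtracting 4 months from May 9, 2126:
month 5 − 4 = 1 → January 2126.
Day 9 is valid in January, giving January 9, 2126.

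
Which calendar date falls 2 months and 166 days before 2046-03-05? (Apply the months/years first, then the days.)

July 23, 2045

Counting back 2 months and 166 days from March 5, 2046: first the month/year part, then the days.
month 3 − 2 = 1 → January 2046.
Day 5 is valid in January, giving January 5, 2046.
Now subtract 166 days from January 5, 2046.
Going back 5 days from January 5, 2046 reaches the end of the previous month; 166 − 5 = 161 left.
December 2045 has 31 days: 161 − 31 = 130 left.
November 2045 has 30 days: 130 − 30 = 100 left.
October 2045 has 31 days: 100 − 31 = 69 left.
September 2045 has 30 days: 69 − 30 = 39 left.
August 2045 has 31 days: 39 − 31 = 8 left.
July 2045 has 31 days; 31 − 8 = 23 → July 23, 2045.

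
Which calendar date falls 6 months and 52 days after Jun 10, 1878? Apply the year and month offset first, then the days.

Adding 6 months and 52 days from June 10, 1878: first the month/year part, then the days.
month 6 + 6 = 12 → December 1878.
Day 10 is valid in December, giving December 10, 1878.
Now add 52 days from December 10, 1878.
December has 31 days, so 31 − 10 = 21 days remain after December 10, 1878; 52 − 21 = 31 left.
31 days into January 1879 → January 31, 1879.

January 31, 1879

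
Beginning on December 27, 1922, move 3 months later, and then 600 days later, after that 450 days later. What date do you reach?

Advancing 3 months from December 27, 1922:
month 12 + 3 = 15, which is month 3 of year 1923 → March 1923.
Day 27 is valid in March, giving March 27, 1923.
Adding 600 days from March 27, 1923:
March has 31 days, so 31 − 27 = 4 days remain after March 27, 1923; 600 − 4 = 596 left.
April 1923 has 30 days: 596 − 30 = 566 left.
May 1923 has 31 days: 566 − 31 = 535 left.
June 1923 has 30 days: 535 − 30 = 505 left.
July 1923 has 31 days: 505 − 31 = 474 left.
August 1923 has 31 days: 474 − 31 = 443 left.
September 1923 has 30 days: 443 − 30 = 413 left.
October 1923 has 31 days: 413 − 31 = 382 left.
November 1923 has 30 days: 382 − 30 = 352 left.
December 1923 has 31 days: 352 − 31 = 321 left.
January 1924 has 31 days: 321 − 31 = 290 left.
February 1924 has 29 days (1924 is a leap year): 290 − 29 = 261 left.
March 1924 has 31 days: 261 − 31 = 230 left.
April 1924 has 30 days: 230 − 30 = 200 left.
May 1924 has 31 days: 200 − 31 = 169 left.
June 1924 has 30 days: 169 − 30 = 139 left.
July 1924 has 31 days: 139 − 31 = 108 left.
August 1924 has 31 days: 108 − 31 = 77 left.
September 1924 has 30 days: 77 − 30 = 47 left.
October 1924 has 31 days: 47 − 31 = 16 left.
16 days into November 1924 → November 16, 1924.
Adding 450 days from November 16, 1924:
November has 30 days, so 30 − 16 = 14 days remain after November 16, 1924; 450 − 14 = 436 left.
December 1924 has 31 days: 436 − 31 = 405 left.
January 1925 has 31 days: 405 − 31 = 374 left.
February 1925 has 28 days (1925 is not a leap year): 374 − 28 = 346 left.
March 1925 has 31 days: 346 − 31 = 315 left.
April 1925 has 30 days: 315 − 30 = 285 left.
May 1925 has 31 days: 285 − 31 = 254 left.
June 1925 has 30 days: 254 − 30 = 224 left.
July 1925 has 31 days: 224 − 31 = 193 left.
August 1925 has 31 days: 193 − 31 = 162 left.
September 1925 has 30 days: 162 − 30 = 132 left.
October 1925 has 31 days: 132 − 31 = 101 left.
November 1925 has 30 days: 101 − 30 = 71 left.
December 1925 has 31 days: 71 − 31 = 40 left.
January 1926 has 31 days: 40 − 31 = 9 left.
9 days into February 1926 → February 9, 1926.

February 9, 1926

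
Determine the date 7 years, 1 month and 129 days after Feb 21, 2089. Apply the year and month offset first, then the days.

July 28, 2096

Advancing 7 years, 1 month and 129 days from February 21, 2089: first the month/year part, then the days.
+7 years → 2096; month 2 + 1 = 3 → March 2096.
Day 21 is valid in March, giving March 21, 2096.
Now add 129 days from March 21, 2096.
March has 31 days, so 31 − 21 = 10 days remain after March 21, 2096; 129 − 10 = 119 left.
April 2096 has 30 days: 119 − 30 = 89 left.
May 2096 has 31 days: 89 − 31 = 58 left.
June 2096 has 30 days: 58 − 30 = 28 left.
28 days into July 2096 → July 28, 2096.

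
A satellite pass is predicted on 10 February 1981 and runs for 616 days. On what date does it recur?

Advancing 616 days from February 10, 1981.
February has 28 days, so 28 − 10 = 18 days remain after February 10, 1981; 616 − 18 = 598 left.
March 1981 has 31 days: 598 − 31 = 567 left.
April 1981 has 30 days: 567 − 30 = 537 left.
May 1981 has 31 days: 537 − 31 = 506 left.
June 1981 has 30 days: 506 − 30 = 476 left.
July 1981 has 31 days: 476 − 31 = 445 left.
August 1981 has 31 days: 445 − 31 = 414 left.
September 1981 has 30 days: 414 − 30 = 384 left.
October 1981 has 31 days: 384 − 31 = 353 left.
November 1981 has 30 days: 353 − 30 = 323 left.
December 1981 has 31 days: 323 − 31 = 292 left.
January 1982 has 31 days: 292 − 31 = 261 left.
February 1982 has 28 days (1982 is not a leap year): 261 − 28 = 233 left.
March 1982 has 31 days: 233 − 31 = 202 left.
April 1982 has 30 days: 202 − 30 = 172 left.
May 1982 has 31 days: 172 − 31 = 141 left.
June 1982 has 30 days: 141 − 30 = 111 left.
July 1982 has 31 days: 111 − 31 = 80 left.
August 1982 has 31 days: 80 − 31 = 49 left.
September 1982 has 30 days: 49 − 30 = 19 left.
19 days into October 1982 → October 19, 1982.

October 19, 1982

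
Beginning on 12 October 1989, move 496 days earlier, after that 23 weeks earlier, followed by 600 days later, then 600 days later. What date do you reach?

April 8, 1991

Subtracting 496 days from October 12, 1989:
Going back 12 days from October 12, 1989 reaches the end of the previous month; 496 − 12 = 484 left.
September 1989 has 30 days: 484 − 30 = 454 left.
August 1989 has 31 days: 454 − 31 = 423 left.
July 1989 has 31 days: 423 − 31 = 392 left.
June 1989 has 30 days: 392 − 30 = 362 left.
May 1989 has 31 days: 362 − 31 = 331 left.
April 1989 has 30 days: 331 − 30 = 301 left.
March 1989 has 31 days: 301 − 31 = 270 left.
February 1989 has 28 days (1989 is not a leap year): 270 − 28 = 242 left.
January 1989 has 31 days: 242 − 31 = 211 left.
December 1988 has 31 days: 211 − 31 = 180 left.
November 1988 has 30 days: 180 − 30 = 150 left.
October 1988 has 31 days: 150 − 31 = 119 left.
September 1988 has 30 days: 119 − 30 = 89 left.
August 1988 has 31 days: 89 − 31 = 58 left.
July 1988 has 31 days: 58 − 31 = 27 left.
June 1988 has 30 days; 30 − 27 = 3 → June 3, 1988.
Subtracting 23 weeks (= 161 days) from June 3, 1988:
Going back 3 days from June 3, 1988 reaches the end of the previous month; 161 − 3 = 158 left.
May 1988 has 31 days: 158 − 31 = 127 left.
April 1988 has 30 days: 127 − 30 = 97 left.
March 1988 has 31 days: 97 − 31 = 66 left.
February 1988 has 29 days (1988 is a leap year): 66 − 29 = 37 left.
January 1988 has 31 days: 37 − 31 = 6 left.
December 1987 has 31 days; 31 − 6 = 25 → December 25, 1987.
Counting forward 600 days from December 25, 1987:
December has 31 days, so 31 − 25 = 6 days remain after December 25, 1987; 600 − 6 = 594 left.
January 1988 has 31 days: 594 − 31 = 563 left.
February 1988 has 29 days (1988 is a leap year): 563 − 29 = 534 left.
March 1988 has 31 days: 534 − 31 = 503 left.
April 1988 has 30 days: 503 − 30 = 473 left.
May 1988 has 31 days: 473 − 31 = 442 left.
June 1988 has 30 days: 442 − 30 = 412 left.
July 1988 has 31 days: 412 − 31 = 381 left.
August 1988 has 31 days: 381 − 31 = 350 left.
September 1988 has 30 days: 350 − 30 = 320 left.
October 1988 has 31 days: 320 − 31 = 289 left.
November 1988 has 30 days: 289 − 30 = 259 left.
December 1988 has 31 days: 259 − 31 = 228 left.
January 1989 has 31 days: 228 − 31 = 197 left.
February 1989 has 28 days (1989 is not a leap year): 197 − 28 = 169 left.
March 1989 has 31 days: 169 − 31 = 138 left.
April 1989 has 30 days: 138 − 30 = 108 left.
May 1989 has 31 days: 108 − 31 = 77 left.
June 1989 has 30 days: 77 − 30 = 47 left.
July 1989 has 31 days: 47 − 31 = 16 left.
16 days into August 1989 → August 16, 1989.
Counting forward 600 days from August 16, 1989:
August has 31 days, so 31 − 16 = 15 days remain after August 16, 1989; 600 − 15 = 585 left.
September 1989 has 30 days: 585 − 30 = 555 left.
October 1989 has 31 days: 555 − 31 = 524 left.
November 1989 has 30 days: 524 − 30 = 494 left.
December 1989 has 31 days: 494 − 31 = 463 left.
January 1990 has 31 days: 463 − 31 = 432 left.
February 1990 has 28 days (1990 is not a leap year): 432 − 28 = 404 left.
March 1990 has 31 days: 404 − 31 = 373 left.
April 1990 has 30 days: 373 − 30 = 343 left.
May 1990 has 31 days: 343 − 31 = 312 left.
June 1990 has 30 days: 312 − 30 = 282 left.
July 1990 has 31 days: 282 − 31 = 251 left.
August 1990 has 31 days: 251 − 31 = 220 left.
September 1990 has 30 days: 220 − 30 = 190 left.
October 1990 has 31 days: 190 − 31 = 159 left.
November 1990 has 30 days: 159 − 30 = 129 left.
December 1990 has 31 days: 129 − 31 = 98 left.
January 1991 has 31 days: 98 − 31 = 67 left.
February 1991 has 28 days (1991 is not a leap year): 67 − 28 = 39 left.
March 1991 has 31 days: 39 − 31 = 8 left.
8 days into April 1991 → April 8, 1991.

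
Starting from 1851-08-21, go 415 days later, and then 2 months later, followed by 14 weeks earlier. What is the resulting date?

Adding 415 days from August 21, 1851:
August has 31 days, so 31 − 21 = 10 days remain after August 21, 1851; 415 − 10 = 405 left.
September 1851 has 30 days: 405 − 30 = 375 left.
October 1851 has 31 days: 375 − 31 = 344 left.
November 1851 has 30 days: 344 − 30 = 314 left.
December 1851 has 31 days: 314 − 31 = 283 left.
January 1852 has 31 days: 283 − 31 = 252 left.
February 1852 has 29 days (1852 is a leap year): 252 − 29 = 223 left.
March 1852 has 31 days: 223 − 31 = 192 left.
April 1852 has 30 days: 192 − 30 = 162 left.
May 1852 has 31 days: 162 − 31 = 131 left.
June 1852 has 30 days: 131 − 30 = 101 left.
July 1852 has 31 days: 101 − 31 = 70 left.
August 1852 has 31 days: 70 − 31 = 39 left.
September 1852 has 30 days: 39 − 30 = 9 left.
9 days into October 1852 → October 9, 1852.
Counting forward 2 months from October 9, 1852:
month 10 + 2 = 12 → December 1852.
Day 9 is valid in December, giving December 9, 1852.
Going back 14 weeks (= 98 days) from December 9, 1852:
Going back 9 days from December 9, 1852 reaches the end of the previous month; 98 − 9 = 89 left.
November 1852 has 30 days: 89 − 30 = 59 left.
October 1852 has 31 days: 59 − 31 = 28 left.
September 1852 has 30 days; 30 − 28 = 2 → September 2, 1852.

September 2, 1852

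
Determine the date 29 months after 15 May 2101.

Advancing 29 months from May 15, 2101.
month 5 + 29 = 34, which is month 10 of year 2103 → October 2103.
Day 15 is valid in October, giving October 15, 2103.

October 15, 2103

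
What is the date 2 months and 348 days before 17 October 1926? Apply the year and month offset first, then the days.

September 3, 1925

Counting back 2 months and 348 days from October 17, 1926: first the month/year part, then the days.
month 10 − 2 = 8 → August 1926.
Day 17 is valid in August, giving August 17, 1926.
Now subtract 348 days from August 17, 1926.
Going back 17 days from August 17, 1926 reaches the end of the previous month; 348 − 17 = 331 left.
July 1926 has 31 days: 331 − 31 = 300 left.
June 1926 has 30 days: 300 − 30 = 270 left.
May 1926 has 31 days: 270 − 31 = 239 left.
April 1926 has 30 days: 239 − 30 = 209 left.
March 1926 has 31 days: 209 − 31 = 178 left.
February 1926 has 28 days (1926 is not a leap year): 178 − 28 = 150 left.
January 1926 has 31 days: 150 − 31 = 119 left.
December 1925 has 31 days: 119 − 31 = 88 left.
November 1925 has 30 days: 88 − 30 = 58 left.
October 1925 has 31 days: 58 − 31 = 27 left.
September 1925 has 30 days; 30 − 27 = 3 → September 3, 1925.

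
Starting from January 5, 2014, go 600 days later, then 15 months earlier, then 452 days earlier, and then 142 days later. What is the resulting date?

July 22, 2013

Advancing 600 days from January 5, 2014:
January has 31 days, so 31 − 5 = 26 days remain after January 5, 2014; 600 − 26 = 574 left.
February 2014 has 28 days (2014 is not a leap year): 574 − 28 = 546 left.
March 2014 has 31 days: 546 − 31 = 515 left.
April 2014 has 30 days: 515 − 30 = 485 left.
May 2014 has 31 days: 485 − 31 = 454 left.
June 2014 has 30 days: 454 − 30 = 424 left.
July 2014 has 31 days: 424 − 31 = 393 left.
August 2014 has 31 days: 393 − 31 = 362 left.
September 2014 has 30 days: 362 − 30 = 332 left.
October 2014 has 31 days: 332 − 31 = 301 left.
November 2014 has 30 days: 301 − 30 = 271 left.
December 2014 has 31 days: 271 − 31 = 240 left.
January 2015 has 31 days: 240 − 31 = 209 left.
February 2015 has 28 days (2015 is not a leap year): 209 − 28 = 181 left.
March 2015 has 31 days: 181 − 31 = 150 left.
April 2015 has 30 days: 150 − 30 = 120 left.
May 2015 has 31 days: 120 − 31 = 89 left.
June 2015 has 30 days: 89 − 30 = 59 left.
July 2015 has 31 days: 59 − 31 = 28 left.
28 days into August 2015 → August 28, 2015.
Going back 15 months from August 28, 2015:
month 8 − 15 = -7, which is month 5 of year 2014 → May 2014.
Day 28 is valid in May, giving May 28, 2014.
Subtracting 452 days from May 28, 2014:
Going back 28 days from May 28, 2014 reaches the end of the previous month; 452 − 28 = 424 left.
April 2014 has 30 days: 424 − 30 = 394 left.
March 2014 has 31 days: 394 − 31 = 363 left.
February 2014 has 28 days (2014 is not a leap year): 363 − 28 = 335 left.
January 2014 has 31 days: 335 − 31 = 304 left.
December 2013 has 31 days: 304 − 31 = 273 left.
November 2013 has 30 days: 273 − 30 = 243 left.
October 2013 has 31 days: 243 − 31 = 212 left.
September 2013 has 30 days: 212 − 30 = 182 left.
August 2013 has 31 days: 182 − 31 = 151 left.
July 2013 has 31 days: 151 − 31 = 120 left.
June 2013 has 30 days: 120 − 30 = 90 left.
May 2013 has 31 days: 90 − 31 = 59 left.
April 2013 has 30 days: 59 − 30 = 29 left.
March 2013 has 31 days; 31 − 29 = 2 → March 2, 2013.
Counting forward 142 days from March 2, 2013:
March has 31 days, so 31 − 2 = 29 days remain after March 2, 2013; 142 − 29 = 113 left.
April 2013 has 30 days: 113 − 30 = 83 left.
May 2013 has 31 days: 83 − 31 = 52 left.
June 2013 has 30 days: 52 − 30 = 22 left.
22 days into July 2013 → July 22, 2013.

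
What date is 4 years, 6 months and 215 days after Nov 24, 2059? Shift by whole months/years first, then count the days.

Advancing 4 years, 6 months and 215 days from November 24, 2059: first the month/year part, then the days.
+4 years → 2063; month 11 + 6 = 17, which is month 5 of year 2064 → May 2064.
Day 24 is valid in May, giving May 24, 2064.
Now add 215 days from May 24, 2064.
May has 31 days, so 31 − 24 = 7 days remain after May 24, 2064; 215 − 7 = 208 left.
June 2064 has 30 days: 208 − 30 = 178 left.
July 2064 has 31 days: 178 − 31 = 147 left.
August 2064 has 31 days: 147 − 31 = 116 left.
September 2064 has 30 days: 116 − 30 = 86 left.
October 2064 has 31 days: 86 − 31 = 55 left.
November 2064 has 30 days: 55 − 30 = 25 left.
25 days into December 2064 → December 25, 2064.

December 25, 2064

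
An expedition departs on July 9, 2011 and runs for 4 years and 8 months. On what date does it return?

Advancing 4 years and 8 months from July 9, 2011.
+4 years → 2015; month 7 + 8 = 15, which is month 3 of year 2016 → March 2016.
Day 9 is valid in March, giving March 9, 2016.

March 9, 2016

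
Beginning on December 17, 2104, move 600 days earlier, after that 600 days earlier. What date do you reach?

September 4, 2101

Counting back 600 days from December 17, 2104:
Going back 17 days from December 17, 2104 reaches the end of the previous month; 600 − 17 = 583 left.
November 2104 has 30 days: 583 − 30 = 553 left.
October 2104 has 31 days: 553 − 31 = 522 left.
September 2104 has 30 days: 522 − 30 = 492 left.
August 2104 has 31 days: 492 − 31 = 461 left.
July 2104 has 31 days: 461 − 31 = 430 left.
June 2104 has 30 days: 430 − 30 = 400 left.
May 2104 has 31 days: 400 − 31 = 369 left.
April 2104 has 30 days: 369 − 30 = 339 left.
March 2104 has 31 days: 339 − 31 = 308 left.
February 2104 has 29 days (2104 is a leap year): 308 − 29 = 279 left.
January 2104 has 31 days: 279 − 31 = 248 left.
December 2103 has 31 days: 248 − 31 = 217 left.
November 2103 has 30 days: 217 − 30 = 187 left.
October 2103 has 31 days: 187 − 31 = 156 left.
September 2103 has 30 days: 156 − 30 = 126 left.
August 2103 has 31 days: 126 − 31 = 95 left.
July 2103 has 31 days: 95 − 31 = 64 left.
June 2103 has 30 days: 64 − 30 = 34 left.
May 2103 has 31 days: 34 − 31 = 3 left.
April 2103 has 30 days; 30 − 3 = 27 → April 27, 2103.
Counting back 600 days from April 27, 2103:
Going back 27 days from April 27, 2103 reaches the end of the previous month; 600 − 27 = 573 left.
March 2103 has 31 days: 573 − 31 = 542 left.
February 2103 has 28 days (2103 is not a leap year): 542 − 28 = 514 left.
January 2103 has 31 days: 514 − 31 = 483 left.
December 2102 has 31 days: 483 − 31 = 452 left.
November 2102 has 30 days: 452 − 30 = 422 left.
October 2102 has 31 days: 422 − 31 = 391 left.
September 2102 has 30 days: 391 − 30 = 361 left.
August 2102 has 31 days: 361 − 31 = 330 left.
July 2102 has 31 days: 330 − 31 = 299 left.
June 2102 has 30 days: 299 − 30 = 269 left.
May 2102 has 31 days: 269 − 31 = 238 left.
April 2102 has 30 days: 238 − 30 = 208 left.
March 2102 has 31 days: 208 − 31 = 177 left.
February 2102 has 28 days (2102 is not a leap year): 177 − 28 = 149 left.
January 2102 has 31 days: 149 − 31 = 118 left.
December 2101 has 31 days: 118 − 31 = 87 left.
November 2101 has 30 days: 87 − 30 = 57 left.
October 2101 has 31 days: 57 − 31 = 26 left.
September 2101 has 30 days; 30 − 26 = 4 → September 4, 2101.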